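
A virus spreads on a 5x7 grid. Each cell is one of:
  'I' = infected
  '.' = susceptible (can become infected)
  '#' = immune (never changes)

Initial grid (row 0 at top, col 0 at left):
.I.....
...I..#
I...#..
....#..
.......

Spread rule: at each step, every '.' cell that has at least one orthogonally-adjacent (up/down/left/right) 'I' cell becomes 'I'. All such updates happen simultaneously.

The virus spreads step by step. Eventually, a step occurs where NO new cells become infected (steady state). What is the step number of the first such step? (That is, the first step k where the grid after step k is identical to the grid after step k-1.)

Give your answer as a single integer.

Answer: 7

Derivation:
Step 0 (initial): 3 infected
Step 1: +10 new -> 13 infected
Step 2: +6 new -> 19 infected
Step 3: +5 new -> 24 infected
Step 4: +5 new -> 29 infected
Step 5: +2 new -> 31 infected
Step 6: +1 new -> 32 infected
Step 7: +0 new -> 32 infected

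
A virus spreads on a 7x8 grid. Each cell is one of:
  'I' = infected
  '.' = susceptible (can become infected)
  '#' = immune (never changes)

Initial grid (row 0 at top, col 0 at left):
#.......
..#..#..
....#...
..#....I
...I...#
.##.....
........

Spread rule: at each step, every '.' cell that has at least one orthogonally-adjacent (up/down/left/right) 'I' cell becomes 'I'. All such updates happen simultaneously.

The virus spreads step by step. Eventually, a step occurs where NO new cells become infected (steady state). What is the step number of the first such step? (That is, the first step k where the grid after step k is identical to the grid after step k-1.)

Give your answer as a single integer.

Step 0 (initial): 2 infected
Step 1: +6 new -> 8 infected
Step 2: +10 new -> 18 infected
Step 3: +11 new -> 29 infected
Step 4: +10 new -> 39 infected
Step 5: +7 new -> 46 infected
Step 6: +2 new -> 48 infected
Step 7: +0 new -> 48 infected

Answer: 7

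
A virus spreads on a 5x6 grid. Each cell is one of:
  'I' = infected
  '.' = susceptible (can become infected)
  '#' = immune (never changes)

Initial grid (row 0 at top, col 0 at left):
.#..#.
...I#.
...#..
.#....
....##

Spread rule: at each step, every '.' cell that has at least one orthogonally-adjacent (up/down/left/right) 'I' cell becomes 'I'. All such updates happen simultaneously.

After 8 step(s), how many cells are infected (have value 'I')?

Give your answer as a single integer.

Step 0 (initial): 1 infected
Step 1: +2 new -> 3 infected
Step 2: +3 new -> 6 infected
Step 3: +3 new -> 9 infected
Step 4: +4 new -> 13 infected
Step 5: +4 new -> 17 infected
Step 6: +3 new -> 20 infected
Step 7: +1 new -> 21 infected
Step 8: +1 new -> 22 infected

Answer: 22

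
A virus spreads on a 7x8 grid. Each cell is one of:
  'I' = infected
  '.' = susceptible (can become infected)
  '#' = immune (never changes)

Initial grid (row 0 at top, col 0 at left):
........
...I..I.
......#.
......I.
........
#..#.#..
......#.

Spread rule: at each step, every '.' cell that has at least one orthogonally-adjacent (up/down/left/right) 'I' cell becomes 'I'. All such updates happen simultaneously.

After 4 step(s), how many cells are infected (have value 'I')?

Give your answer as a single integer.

Step 0 (initial): 3 infected
Step 1: +10 new -> 13 infected
Step 2: +14 new -> 27 infected
Step 3: +7 new -> 34 infected
Step 4: +6 new -> 40 infected

Answer: 40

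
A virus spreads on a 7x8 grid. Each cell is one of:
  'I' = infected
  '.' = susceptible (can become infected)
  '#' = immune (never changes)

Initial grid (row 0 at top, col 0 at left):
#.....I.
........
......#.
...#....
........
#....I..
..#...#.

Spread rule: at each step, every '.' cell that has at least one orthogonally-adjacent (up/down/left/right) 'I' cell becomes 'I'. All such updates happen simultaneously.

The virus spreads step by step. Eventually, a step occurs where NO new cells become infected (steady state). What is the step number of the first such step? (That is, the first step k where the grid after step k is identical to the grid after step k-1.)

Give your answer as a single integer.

Answer: 9

Derivation:
Step 0 (initial): 2 infected
Step 1: +7 new -> 9 infected
Step 2: +9 new -> 18 infected
Step 3: +11 new -> 29 infected
Step 4: +6 new -> 35 infected
Step 5: +6 new -> 41 infected
Step 6: +5 new -> 46 infected
Step 7: +3 new -> 49 infected
Step 8: +1 new -> 50 infected
Step 9: +0 new -> 50 infected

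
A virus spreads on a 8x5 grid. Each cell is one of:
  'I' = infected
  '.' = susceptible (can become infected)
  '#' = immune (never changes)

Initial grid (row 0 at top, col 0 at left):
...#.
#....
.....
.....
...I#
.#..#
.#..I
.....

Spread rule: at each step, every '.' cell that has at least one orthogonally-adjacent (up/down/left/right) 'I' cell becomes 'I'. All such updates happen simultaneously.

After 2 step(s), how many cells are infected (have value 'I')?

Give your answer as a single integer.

Step 0 (initial): 2 infected
Step 1: +5 new -> 7 infected
Step 2: +7 new -> 14 infected

Answer: 14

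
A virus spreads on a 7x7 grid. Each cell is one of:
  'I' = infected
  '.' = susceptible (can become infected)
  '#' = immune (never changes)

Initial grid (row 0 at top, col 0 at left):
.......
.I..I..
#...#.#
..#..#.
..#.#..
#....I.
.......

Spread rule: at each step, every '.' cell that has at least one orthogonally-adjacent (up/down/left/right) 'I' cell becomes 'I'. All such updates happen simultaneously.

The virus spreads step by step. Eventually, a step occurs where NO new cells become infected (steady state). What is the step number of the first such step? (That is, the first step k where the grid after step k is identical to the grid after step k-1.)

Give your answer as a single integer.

Answer: 7

Derivation:
Step 0 (initial): 3 infected
Step 1: +11 new -> 14 infected
Step 2: +13 new -> 27 infected
Step 3: +8 new -> 35 infected
Step 4: +4 new -> 39 infected
Step 5: +1 new -> 40 infected
Step 6: +1 new -> 41 infected
Step 7: +0 new -> 41 infected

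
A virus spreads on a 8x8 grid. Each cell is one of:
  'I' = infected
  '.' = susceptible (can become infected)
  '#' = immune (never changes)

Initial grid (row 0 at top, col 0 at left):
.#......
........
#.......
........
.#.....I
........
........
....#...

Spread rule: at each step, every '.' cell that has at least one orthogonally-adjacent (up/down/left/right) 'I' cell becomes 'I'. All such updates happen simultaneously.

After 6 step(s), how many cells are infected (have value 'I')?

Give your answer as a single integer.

Step 0 (initial): 1 infected
Step 1: +3 new -> 4 infected
Step 2: +5 new -> 9 infected
Step 3: +7 new -> 16 infected
Step 4: +8 new -> 24 infected
Step 5: +8 new -> 32 infected
Step 6: +6 new -> 38 infected

Answer: 38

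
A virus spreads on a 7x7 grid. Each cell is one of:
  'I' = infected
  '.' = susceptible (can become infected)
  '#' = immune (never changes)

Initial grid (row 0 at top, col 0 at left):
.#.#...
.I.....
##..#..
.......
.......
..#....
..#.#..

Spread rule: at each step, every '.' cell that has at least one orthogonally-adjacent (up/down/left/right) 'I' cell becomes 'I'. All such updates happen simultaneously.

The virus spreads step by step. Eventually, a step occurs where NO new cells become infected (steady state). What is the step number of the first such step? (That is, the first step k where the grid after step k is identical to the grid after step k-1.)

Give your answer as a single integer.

Answer: 11

Derivation:
Step 0 (initial): 1 infected
Step 1: +2 new -> 3 infected
Step 2: +4 new -> 7 infected
Step 3: +3 new -> 10 infected
Step 4: +5 new -> 15 infected
Step 5: +7 new -> 22 infected
Step 6: +7 new -> 29 infected
Step 7: +6 new -> 35 infected
Step 8: +3 new -> 38 infected
Step 9: +2 new -> 40 infected
Step 10: +1 new -> 41 infected
Step 11: +0 new -> 41 infected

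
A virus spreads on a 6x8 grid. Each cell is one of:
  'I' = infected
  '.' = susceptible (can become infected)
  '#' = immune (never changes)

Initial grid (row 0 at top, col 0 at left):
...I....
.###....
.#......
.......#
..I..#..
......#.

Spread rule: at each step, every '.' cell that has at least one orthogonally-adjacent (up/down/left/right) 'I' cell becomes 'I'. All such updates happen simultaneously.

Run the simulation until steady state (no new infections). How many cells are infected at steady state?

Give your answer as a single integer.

Step 0 (initial): 2 infected
Step 1: +6 new -> 8 infected
Step 2: +10 new -> 18 infected
Step 3: +9 new -> 27 infected
Step 4: +7 new -> 34 infected
Step 5: +3 new -> 37 infected
Step 6: +2 new -> 39 infected
Step 7: +1 new -> 40 infected
Step 8: +1 new -> 41 infected
Step 9: +0 new -> 41 infected

Answer: 41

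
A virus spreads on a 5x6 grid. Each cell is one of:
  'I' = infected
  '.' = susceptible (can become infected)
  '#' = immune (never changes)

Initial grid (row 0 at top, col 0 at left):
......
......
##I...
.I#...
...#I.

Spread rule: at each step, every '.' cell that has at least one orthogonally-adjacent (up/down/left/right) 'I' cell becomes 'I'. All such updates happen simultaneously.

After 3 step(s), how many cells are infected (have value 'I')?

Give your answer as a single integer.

Answer: 22

Derivation:
Step 0 (initial): 3 infected
Step 1: +6 new -> 9 infected
Step 2: +8 new -> 17 infected
Step 3: +5 new -> 22 infected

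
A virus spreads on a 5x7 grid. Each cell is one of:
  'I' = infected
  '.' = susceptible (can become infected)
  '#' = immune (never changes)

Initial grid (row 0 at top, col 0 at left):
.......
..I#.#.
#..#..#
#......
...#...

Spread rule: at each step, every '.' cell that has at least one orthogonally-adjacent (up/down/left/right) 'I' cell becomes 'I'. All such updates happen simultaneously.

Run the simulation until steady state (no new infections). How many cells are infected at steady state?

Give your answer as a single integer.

Step 0 (initial): 1 infected
Step 1: +3 new -> 4 infected
Step 2: +5 new -> 9 infected
Step 3: +5 new -> 14 infected
Step 4: +4 new -> 18 infected
Step 5: +5 new -> 23 infected
Step 6: +4 new -> 27 infected
Step 7: +1 new -> 28 infected
Step 8: +0 new -> 28 infected

Answer: 28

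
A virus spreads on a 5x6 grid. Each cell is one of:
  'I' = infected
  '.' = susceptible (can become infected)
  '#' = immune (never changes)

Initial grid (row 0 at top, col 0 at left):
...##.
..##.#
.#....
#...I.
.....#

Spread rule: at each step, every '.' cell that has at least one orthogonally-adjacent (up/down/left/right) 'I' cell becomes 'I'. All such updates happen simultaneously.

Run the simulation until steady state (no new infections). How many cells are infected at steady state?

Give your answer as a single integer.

Answer: 15

Derivation:
Step 0 (initial): 1 infected
Step 1: +4 new -> 5 infected
Step 2: +5 new -> 10 infected
Step 3: +3 new -> 13 infected
Step 4: +1 new -> 14 infected
Step 5: +1 new -> 15 infected
Step 6: +0 new -> 15 infected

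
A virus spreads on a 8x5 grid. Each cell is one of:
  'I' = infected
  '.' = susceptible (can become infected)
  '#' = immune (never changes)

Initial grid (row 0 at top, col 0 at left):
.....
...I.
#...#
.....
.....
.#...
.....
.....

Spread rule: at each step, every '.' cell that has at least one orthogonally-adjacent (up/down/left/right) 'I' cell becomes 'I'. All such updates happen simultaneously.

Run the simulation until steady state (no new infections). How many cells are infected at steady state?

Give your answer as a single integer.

Answer: 37

Derivation:
Step 0 (initial): 1 infected
Step 1: +4 new -> 5 infected
Step 2: +5 new -> 10 infected
Step 3: +6 new -> 16 infected
Step 4: +5 new -> 21 infected
Step 5: +5 new -> 26 infected
Step 6: +4 new -> 30 infected
Step 7: +4 new -> 34 infected
Step 8: +2 new -> 36 infected
Step 9: +1 new -> 37 infected
Step 10: +0 new -> 37 infected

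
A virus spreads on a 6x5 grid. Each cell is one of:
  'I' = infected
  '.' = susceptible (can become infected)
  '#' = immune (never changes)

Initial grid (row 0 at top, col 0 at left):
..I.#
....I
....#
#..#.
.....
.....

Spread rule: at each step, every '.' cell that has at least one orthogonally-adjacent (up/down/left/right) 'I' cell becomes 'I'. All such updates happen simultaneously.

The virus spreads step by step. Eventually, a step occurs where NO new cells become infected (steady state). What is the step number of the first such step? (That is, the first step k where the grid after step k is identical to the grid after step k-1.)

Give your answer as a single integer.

Step 0 (initial): 2 infected
Step 1: +4 new -> 6 infected
Step 2: +4 new -> 10 infected
Step 3: +3 new -> 13 infected
Step 4: +3 new -> 16 infected
Step 5: +3 new -> 19 infected
Step 6: +4 new -> 23 infected
Step 7: +3 new -> 26 infected
Step 8: +0 new -> 26 infected

Answer: 8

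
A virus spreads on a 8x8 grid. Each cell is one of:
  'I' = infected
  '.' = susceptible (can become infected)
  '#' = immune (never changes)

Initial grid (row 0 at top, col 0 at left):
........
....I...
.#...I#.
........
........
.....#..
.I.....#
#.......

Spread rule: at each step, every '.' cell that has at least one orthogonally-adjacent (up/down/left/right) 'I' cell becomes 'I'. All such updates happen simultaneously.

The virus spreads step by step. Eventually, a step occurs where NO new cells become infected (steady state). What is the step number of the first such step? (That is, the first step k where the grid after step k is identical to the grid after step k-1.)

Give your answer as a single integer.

Answer: 8

Derivation:
Step 0 (initial): 3 infected
Step 1: +9 new -> 12 infected
Step 2: +13 new -> 25 infected
Step 3: +15 new -> 40 infected
Step 4: +12 new -> 52 infected
Step 5: +5 new -> 57 infected
Step 6: +1 new -> 58 infected
Step 7: +1 new -> 59 infected
Step 8: +0 new -> 59 infected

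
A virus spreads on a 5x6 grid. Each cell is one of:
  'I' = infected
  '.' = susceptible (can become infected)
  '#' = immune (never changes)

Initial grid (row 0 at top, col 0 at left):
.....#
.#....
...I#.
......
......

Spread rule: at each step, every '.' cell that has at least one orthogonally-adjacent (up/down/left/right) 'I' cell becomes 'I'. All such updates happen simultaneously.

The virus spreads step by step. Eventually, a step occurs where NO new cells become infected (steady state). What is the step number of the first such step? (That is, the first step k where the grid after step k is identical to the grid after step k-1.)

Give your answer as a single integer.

Step 0 (initial): 1 infected
Step 1: +3 new -> 4 infected
Step 2: +7 new -> 11 infected
Step 3: +8 new -> 19 infected
Step 4: +6 new -> 25 infected
Step 5: +2 new -> 27 infected
Step 6: +0 new -> 27 infected

Answer: 6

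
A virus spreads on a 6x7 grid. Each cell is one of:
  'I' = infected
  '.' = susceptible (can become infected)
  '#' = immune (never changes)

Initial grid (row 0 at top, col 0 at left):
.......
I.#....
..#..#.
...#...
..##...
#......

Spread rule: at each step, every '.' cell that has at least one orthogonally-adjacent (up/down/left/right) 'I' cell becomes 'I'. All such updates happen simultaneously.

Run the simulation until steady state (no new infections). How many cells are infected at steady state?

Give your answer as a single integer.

Step 0 (initial): 1 infected
Step 1: +3 new -> 4 infected
Step 2: +3 new -> 7 infected
Step 3: +3 new -> 10 infected
Step 4: +3 new -> 13 infected
Step 5: +3 new -> 16 infected
Step 6: +4 new -> 20 infected
Step 7: +4 new -> 24 infected
Step 8: +3 new -> 27 infected
Step 9: +4 new -> 31 infected
Step 10: +3 new -> 34 infected
Step 11: +1 new -> 35 infected
Step 12: +0 new -> 35 infected

Answer: 35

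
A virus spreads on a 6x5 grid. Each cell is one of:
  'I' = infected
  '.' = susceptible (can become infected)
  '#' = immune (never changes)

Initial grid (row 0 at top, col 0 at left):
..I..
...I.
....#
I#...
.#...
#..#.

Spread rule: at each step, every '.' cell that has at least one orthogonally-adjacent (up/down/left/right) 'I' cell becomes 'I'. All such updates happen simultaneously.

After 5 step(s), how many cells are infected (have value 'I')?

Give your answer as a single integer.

Step 0 (initial): 3 infected
Step 1: +7 new -> 10 infected
Step 2: +7 new -> 17 infected
Step 3: +3 new -> 20 infected
Step 4: +2 new -> 22 infected
Step 5: +2 new -> 24 infected

Answer: 24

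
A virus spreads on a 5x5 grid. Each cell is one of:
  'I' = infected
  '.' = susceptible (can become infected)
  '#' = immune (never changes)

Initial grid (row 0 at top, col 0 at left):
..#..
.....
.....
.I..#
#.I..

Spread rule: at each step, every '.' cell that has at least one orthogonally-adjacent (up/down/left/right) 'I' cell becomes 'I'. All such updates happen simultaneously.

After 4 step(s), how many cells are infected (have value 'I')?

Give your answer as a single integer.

Answer: 19

Derivation:
Step 0 (initial): 2 infected
Step 1: +5 new -> 7 infected
Step 2: +5 new -> 12 infected
Step 3: +4 new -> 16 infected
Step 4: +3 new -> 19 infected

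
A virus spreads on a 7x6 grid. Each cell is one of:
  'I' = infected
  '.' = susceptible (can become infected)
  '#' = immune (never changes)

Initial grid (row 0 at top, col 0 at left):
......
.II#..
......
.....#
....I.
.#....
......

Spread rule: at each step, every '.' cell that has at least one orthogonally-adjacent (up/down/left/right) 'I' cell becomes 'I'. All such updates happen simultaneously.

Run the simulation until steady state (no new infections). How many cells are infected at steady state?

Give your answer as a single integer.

Answer: 39

Derivation:
Step 0 (initial): 3 infected
Step 1: +9 new -> 12 infected
Step 2: +12 new -> 24 infected
Step 3: +8 new -> 32 infected
Step 4: +4 new -> 36 infected
Step 5: +2 new -> 38 infected
Step 6: +1 new -> 39 infected
Step 7: +0 new -> 39 infected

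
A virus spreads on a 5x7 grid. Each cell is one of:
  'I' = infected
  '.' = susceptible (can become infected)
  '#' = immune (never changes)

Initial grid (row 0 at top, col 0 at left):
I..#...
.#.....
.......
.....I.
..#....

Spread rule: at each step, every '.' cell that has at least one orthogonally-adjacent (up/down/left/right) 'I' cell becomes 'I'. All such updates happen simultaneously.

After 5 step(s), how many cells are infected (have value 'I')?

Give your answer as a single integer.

Answer: 32

Derivation:
Step 0 (initial): 2 infected
Step 1: +6 new -> 8 infected
Step 2: +8 new -> 16 infected
Step 3: +9 new -> 25 infected
Step 4: +6 new -> 31 infected
Step 5: +1 new -> 32 infected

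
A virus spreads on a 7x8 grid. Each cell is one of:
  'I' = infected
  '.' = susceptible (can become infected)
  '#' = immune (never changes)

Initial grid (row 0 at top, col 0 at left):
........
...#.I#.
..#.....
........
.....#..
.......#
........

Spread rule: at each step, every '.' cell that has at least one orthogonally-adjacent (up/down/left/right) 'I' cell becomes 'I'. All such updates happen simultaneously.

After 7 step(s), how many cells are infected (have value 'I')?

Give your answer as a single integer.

Answer: 44

Derivation:
Step 0 (initial): 1 infected
Step 1: +3 new -> 4 infected
Step 2: +5 new -> 9 infected
Step 3: +6 new -> 15 infected
Step 4: +6 new -> 21 infected
Step 5: +7 new -> 28 infected
Step 6: +8 new -> 36 infected
Step 7: +8 new -> 44 infected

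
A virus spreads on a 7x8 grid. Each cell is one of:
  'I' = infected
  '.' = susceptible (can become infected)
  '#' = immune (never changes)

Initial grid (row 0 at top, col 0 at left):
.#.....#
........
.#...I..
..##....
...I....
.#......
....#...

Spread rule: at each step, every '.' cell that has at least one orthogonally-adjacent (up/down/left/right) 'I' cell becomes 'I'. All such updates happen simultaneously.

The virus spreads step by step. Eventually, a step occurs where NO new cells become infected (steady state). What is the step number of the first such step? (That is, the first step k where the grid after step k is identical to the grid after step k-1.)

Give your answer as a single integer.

Step 0 (initial): 2 infected
Step 1: +7 new -> 9 infected
Step 2: +12 new -> 21 infected
Step 3: +11 new -> 32 infected
Step 4: +8 new -> 40 infected
Step 5: +6 new -> 46 infected
Step 6: +2 new -> 48 infected
Step 7: +1 new -> 49 infected
Step 8: +0 new -> 49 infected

Answer: 8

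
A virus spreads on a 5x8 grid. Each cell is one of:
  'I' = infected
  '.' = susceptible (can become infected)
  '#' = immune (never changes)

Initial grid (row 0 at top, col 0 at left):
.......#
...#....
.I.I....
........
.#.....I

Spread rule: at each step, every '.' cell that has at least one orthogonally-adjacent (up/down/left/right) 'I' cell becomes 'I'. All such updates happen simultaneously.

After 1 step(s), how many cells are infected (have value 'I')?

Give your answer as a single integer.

Step 0 (initial): 3 infected
Step 1: +8 new -> 11 infected

Answer: 11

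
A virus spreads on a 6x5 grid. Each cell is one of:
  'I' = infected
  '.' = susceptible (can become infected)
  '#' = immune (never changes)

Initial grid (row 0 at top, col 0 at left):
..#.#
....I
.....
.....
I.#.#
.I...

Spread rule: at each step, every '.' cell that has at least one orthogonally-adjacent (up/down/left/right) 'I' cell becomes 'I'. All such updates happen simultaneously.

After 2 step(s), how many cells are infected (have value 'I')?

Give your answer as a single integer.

Answer: 16

Derivation:
Step 0 (initial): 3 infected
Step 1: +6 new -> 9 infected
Step 2: +7 new -> 16 infected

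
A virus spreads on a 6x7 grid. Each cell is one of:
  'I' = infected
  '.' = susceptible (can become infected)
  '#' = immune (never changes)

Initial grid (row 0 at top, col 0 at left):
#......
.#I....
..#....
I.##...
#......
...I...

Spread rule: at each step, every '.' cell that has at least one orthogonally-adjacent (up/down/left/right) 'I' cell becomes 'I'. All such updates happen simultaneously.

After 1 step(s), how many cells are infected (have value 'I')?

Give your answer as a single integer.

Answer: 10

Derivation:
Step 0 (initial): 3 infected
Step 1: +7 new -> 10 infected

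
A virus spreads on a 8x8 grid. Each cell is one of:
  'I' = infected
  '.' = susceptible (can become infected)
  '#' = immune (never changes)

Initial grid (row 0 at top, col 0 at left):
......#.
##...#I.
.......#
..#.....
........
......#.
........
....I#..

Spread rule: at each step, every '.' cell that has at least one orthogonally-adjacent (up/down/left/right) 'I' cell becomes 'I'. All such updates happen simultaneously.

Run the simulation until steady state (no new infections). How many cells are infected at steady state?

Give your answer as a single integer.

Step 0 (initial): 2 infected
Step 1: +4 new -> 6 infected
Step 2: +7 new -> 13 infected
Step 3: +10 new -> 23 infected
Step 4: +11 new -> 34 infected
Step 5: +9 new -> 43 infected
Step 6: +6 new -> 49 infected
Step 7: +4 new -> 53 infected
Step 8: +2 new -> 55 infected
Step 9: +1 new -> 56 infected
Step 10: +0 new -> 56 infected

Answer: 56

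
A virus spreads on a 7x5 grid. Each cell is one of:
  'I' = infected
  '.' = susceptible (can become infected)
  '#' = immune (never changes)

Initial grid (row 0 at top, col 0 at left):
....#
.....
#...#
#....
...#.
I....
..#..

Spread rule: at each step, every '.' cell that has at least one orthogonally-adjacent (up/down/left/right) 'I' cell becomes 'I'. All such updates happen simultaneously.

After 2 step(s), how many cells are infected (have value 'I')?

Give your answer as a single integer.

Step 0 (initial): 1 infected
Step 1: +3 new -> 4 infected
Step 2: +3 new -> 7 infected

Answer: 7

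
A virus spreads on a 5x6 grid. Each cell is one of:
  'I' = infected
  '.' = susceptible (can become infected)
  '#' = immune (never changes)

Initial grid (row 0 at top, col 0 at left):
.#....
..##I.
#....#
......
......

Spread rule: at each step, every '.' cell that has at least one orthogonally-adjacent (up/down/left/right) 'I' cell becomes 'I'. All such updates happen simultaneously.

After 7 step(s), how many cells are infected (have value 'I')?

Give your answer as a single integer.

Step 0 (initial): 1 infected
Step 1: +3 new -> 4 infected
Step 2: +4 new -> 8 infected
Step 3: +5 new -> 13 infected
Step 4: +4 new -> 17 infected
Step 5: +3 new -> 20 infected
Step 6: +3 new -> 23 infected
Step 7: +2 new -> 25 infected

Answer: 25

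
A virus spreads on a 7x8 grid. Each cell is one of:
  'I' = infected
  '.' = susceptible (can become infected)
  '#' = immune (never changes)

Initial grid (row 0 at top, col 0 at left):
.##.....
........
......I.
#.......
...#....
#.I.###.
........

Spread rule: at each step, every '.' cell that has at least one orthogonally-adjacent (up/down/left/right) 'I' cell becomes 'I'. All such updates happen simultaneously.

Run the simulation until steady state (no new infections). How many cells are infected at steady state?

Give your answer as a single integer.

Answer: 48

Derivation:
Step 0 (initial): 2 infected
Step 1: +8 new -> 10 infected
Step 2: +11 new -> 21 infected
Step 3: +13 new -> 34 infected
Step 4: +7 new -> 41 infected
Step 5: +5 new -> 46 infected
Step 6: +1 new -> 47 infected
Step 7: +1 new -> 48 infected
Step 8: +0 new -> 48 infected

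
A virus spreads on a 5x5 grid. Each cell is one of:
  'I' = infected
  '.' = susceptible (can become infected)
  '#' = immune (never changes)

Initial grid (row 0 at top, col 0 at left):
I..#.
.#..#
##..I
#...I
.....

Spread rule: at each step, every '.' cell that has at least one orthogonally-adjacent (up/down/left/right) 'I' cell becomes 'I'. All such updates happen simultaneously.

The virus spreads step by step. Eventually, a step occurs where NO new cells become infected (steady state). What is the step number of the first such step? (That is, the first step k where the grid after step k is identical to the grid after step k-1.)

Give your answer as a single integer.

Answer: 6

Derivation:
Step 0 (initial): 3 infected
Step 1: +5 new -> 8 infected
Step 2: +5 new -> 13 infected
Step 3: +3 new -> 16 infected
Step 4: +1 new -> 17 infected
Step 5: +1 new -> 18 infected
Step 6: +0 new -> 18 infected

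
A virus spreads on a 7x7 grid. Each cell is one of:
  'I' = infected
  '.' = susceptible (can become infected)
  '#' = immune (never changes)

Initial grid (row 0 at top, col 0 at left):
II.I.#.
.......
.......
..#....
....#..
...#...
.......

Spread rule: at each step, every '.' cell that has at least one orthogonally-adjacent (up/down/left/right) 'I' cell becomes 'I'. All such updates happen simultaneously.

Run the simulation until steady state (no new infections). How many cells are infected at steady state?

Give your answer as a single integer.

Step 0 (initial): 3 infected
Step 1: +5 new -> 8 infected
Step 2: +5 new -> 13 infected
Step 3: +6 new -> 19 infected
Step 4: +6 new -> 25 infected
Step 5: +6 new -> 31 infected
Step 6: +5 new -> 36 infected
Step 7: +3 new -> 39 infected
Step 8: +4 new -> 43 infected
Step 9: +2 new -> 45 infected
Step 10: +0 new -> 45 infected

Answer: 45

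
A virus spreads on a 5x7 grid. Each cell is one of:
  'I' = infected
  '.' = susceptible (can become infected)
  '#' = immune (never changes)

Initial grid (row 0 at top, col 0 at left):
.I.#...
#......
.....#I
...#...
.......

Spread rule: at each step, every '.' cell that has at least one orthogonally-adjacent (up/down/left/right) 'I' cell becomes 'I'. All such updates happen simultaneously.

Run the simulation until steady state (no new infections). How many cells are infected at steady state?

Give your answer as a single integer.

Answer: 31

Derivation:
Step 0 (initial): 2 infected
Step 1: +5 new -> 7 infected
Step 2: +6 new -> 13 infected
Step 3: +8 new -> 21 infected
Step 4: +7 new -> 28 infected
Step 5: +3 new -> 31 infected
Step 6: +0 new -> 31 infected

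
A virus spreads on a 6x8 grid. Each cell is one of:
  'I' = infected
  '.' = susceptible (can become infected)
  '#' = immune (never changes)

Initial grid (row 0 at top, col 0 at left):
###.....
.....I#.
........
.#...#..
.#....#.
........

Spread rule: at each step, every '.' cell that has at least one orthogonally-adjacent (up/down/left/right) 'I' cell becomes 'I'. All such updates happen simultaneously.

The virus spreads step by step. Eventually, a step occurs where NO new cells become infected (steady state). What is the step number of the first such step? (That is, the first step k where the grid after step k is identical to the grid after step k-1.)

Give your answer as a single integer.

Step 0 (initial): 1 infected
Step 1: +3 new -> 4 infected
Step 2: +5 new -> 9 infected
Step 3: +7 new -> 16 infected
Step 4: +6 new -> 22 infected
Step 5: +7 new -> 29 infected
Step 6: +5 new -> 34 infected
Step 7: +3 new -> 37 infected
Step 8: +2 new -> 39 infected
Step 9: +1 new -> 40 infected
Step 10: +0 new -> 40 infected

Answer: 10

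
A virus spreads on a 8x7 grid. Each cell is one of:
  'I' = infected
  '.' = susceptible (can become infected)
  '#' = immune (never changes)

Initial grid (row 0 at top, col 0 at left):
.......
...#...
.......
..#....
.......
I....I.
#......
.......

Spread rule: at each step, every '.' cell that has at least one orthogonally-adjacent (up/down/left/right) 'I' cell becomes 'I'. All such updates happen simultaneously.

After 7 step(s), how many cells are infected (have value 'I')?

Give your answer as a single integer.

Step 0 (initial): 2 infected
Step 1: +6 new -> 8 infected
Step 2: +11 new -> 19 infected
Step 3: +12 new -> 31 infected
Step 4: +9 new -> 40 infected
Step 5: +7 new -> 47 infected
Step 6: +4 new -> 51 infected
Step 7: +2 new -> 53 infected

Answer: 53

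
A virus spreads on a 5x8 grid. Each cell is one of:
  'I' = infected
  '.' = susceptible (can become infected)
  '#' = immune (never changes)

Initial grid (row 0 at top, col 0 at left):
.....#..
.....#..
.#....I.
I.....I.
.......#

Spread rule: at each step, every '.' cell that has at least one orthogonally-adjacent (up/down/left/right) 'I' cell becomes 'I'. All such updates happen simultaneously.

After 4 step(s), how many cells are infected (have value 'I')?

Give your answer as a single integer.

Answer: 34

Derivation:
Step 0 (initial): 3 infected
Step 1: +9 new -> 12 infected
Step 2: +8 new -> 20 infected
Step 3: +9 new -> 29 infected
Step 4: +5 new -> 34 infected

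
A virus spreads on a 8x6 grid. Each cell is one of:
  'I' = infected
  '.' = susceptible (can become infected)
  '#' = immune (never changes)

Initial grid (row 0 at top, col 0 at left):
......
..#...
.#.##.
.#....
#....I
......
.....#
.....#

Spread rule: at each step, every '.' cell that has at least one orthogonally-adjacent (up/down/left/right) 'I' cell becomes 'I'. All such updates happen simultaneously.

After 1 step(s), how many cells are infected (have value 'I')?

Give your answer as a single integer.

Step 0 (initial): 1 infected
Step 1: +3 new -> 4 infected

Answer: 4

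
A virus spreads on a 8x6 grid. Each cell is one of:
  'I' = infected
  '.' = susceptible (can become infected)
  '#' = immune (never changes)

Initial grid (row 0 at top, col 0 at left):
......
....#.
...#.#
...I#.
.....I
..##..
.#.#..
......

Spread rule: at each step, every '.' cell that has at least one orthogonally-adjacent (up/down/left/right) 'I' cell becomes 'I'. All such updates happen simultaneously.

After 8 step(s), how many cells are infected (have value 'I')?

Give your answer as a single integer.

Step 0 (initial): 2 infected
Step 1: +5 new -> 7 infected
Step 2: +5 new -> 12 infected
Step 3: +6 new -> 18 infected
Step 4: +7 new -> 25 infected
Step 5: +5 new -> 30 infected
Step 6: +4 new -> 34 infected
Step 7: +4 new -> 38 infected
Step 8: +1 new -> 39 infected

Answer: 39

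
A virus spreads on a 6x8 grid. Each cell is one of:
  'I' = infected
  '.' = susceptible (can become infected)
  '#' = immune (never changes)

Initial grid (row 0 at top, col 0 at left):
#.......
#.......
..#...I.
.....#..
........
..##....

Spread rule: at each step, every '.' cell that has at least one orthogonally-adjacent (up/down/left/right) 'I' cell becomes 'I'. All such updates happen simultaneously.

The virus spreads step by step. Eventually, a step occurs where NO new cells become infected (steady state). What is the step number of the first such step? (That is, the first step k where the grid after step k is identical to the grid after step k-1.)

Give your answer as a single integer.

Answer: 10

Derivation:
Step 0 (initial): 1 infected
Step 1: +4 new -> 5 infected
Step 2: +6 new -> 11 infected
Step 3: +8 new -> 19 infected
Step 4: +6 new -> 25 infected
Step 5: +5 new -> 30 infected
Step 6: +4 new -> 34 infected
Step 7: +4 new -> 38 infected
Step 8: +3 new -> 41 infected
Step 9: +1 new -> 42 infected
Step 10: +0 new -> 42 infected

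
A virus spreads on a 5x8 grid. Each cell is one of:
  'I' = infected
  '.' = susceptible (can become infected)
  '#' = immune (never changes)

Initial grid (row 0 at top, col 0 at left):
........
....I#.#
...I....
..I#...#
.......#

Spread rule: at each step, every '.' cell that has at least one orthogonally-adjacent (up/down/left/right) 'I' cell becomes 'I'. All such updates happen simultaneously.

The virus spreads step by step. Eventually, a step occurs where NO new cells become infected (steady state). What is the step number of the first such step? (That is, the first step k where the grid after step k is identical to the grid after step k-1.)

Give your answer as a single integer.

Answer: 6

Derivation:
Step 0 (initial): 3 infected
Step 1: +6 new -> 9 infected
Step 2: +9 new -> 18 infected
Step 3: +8 new -> 26 infected
Step 4: +7 new -> 33 infected
Step 5: +2 new -> 35 infected
Step 6: +0 new -> 35 infected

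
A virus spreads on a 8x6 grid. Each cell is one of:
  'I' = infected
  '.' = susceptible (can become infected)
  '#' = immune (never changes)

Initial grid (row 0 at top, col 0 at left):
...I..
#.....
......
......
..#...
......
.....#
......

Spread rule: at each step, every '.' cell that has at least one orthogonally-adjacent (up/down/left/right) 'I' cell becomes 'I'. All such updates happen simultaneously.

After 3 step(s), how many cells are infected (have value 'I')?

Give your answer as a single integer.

Answer: 15

Derivation:
Step 0 (initial): 1 infected
Step 1: +3 new -> 4 infected
Step 2: +5 new -> 9 infected
Step 3: +6 new -> 15 infected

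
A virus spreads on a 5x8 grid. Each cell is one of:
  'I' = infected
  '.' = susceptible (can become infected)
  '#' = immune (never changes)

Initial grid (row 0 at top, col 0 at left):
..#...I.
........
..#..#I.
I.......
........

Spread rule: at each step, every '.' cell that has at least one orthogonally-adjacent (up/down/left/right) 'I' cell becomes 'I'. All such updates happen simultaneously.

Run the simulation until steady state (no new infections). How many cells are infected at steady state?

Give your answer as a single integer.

Answer: 37

Derivation:
Step 0 (initial): 3 infected
Step 1: +8 new -> 11 infected
Step 2: +10 new -> 21 infected
Step 3: +9 new -> 30 infected
Step 4: +7 new -> 37 infected
Step 5: +0 new -> 37 infected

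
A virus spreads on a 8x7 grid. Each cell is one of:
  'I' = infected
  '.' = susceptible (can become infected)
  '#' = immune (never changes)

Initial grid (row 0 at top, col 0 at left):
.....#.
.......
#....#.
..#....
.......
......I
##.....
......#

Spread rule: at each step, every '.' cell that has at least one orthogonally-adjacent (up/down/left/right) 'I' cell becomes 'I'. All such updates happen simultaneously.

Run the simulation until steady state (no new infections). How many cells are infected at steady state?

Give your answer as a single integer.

Step 0 (initial): 1 infected
Step 1: +3 new -> 4 infected
Step 2: +4 new -> 8 infected
Step 3: +6 new -> 14 infected
Step 4: +6 new -> 20 infected
Step 5: +8 new -> 28 infected
Step 6: +5 new -> 33 infected
Step 7: +6 new -> 39 infected
Step 8: +5 new -> 44 infected
Step 9: +2 new -> 46 infected
Step 10: +2 new -> 48 infected
Step 11: +1 new -> 49 infected
Step 12: +0 new -> 49 infected

Answer: 49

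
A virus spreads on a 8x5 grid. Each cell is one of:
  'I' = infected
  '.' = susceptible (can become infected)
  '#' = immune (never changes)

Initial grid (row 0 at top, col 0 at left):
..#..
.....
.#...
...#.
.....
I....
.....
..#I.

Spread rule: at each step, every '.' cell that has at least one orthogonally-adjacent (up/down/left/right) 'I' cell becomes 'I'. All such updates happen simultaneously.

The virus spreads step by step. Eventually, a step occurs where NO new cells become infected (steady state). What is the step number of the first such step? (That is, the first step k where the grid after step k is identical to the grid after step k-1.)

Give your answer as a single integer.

Step 0 (initial): 2 infected
Step 1: +5 new -> 7 infected
Step 2: +8 new -> 15 infected
Step 3: +6 new -> 21 infected
Step 4: +3 new -> 24 infected
Step 5: +4 new -> 28 infected
Step 6: +4 new -> 32 infected
Step 7: +2 new -> 34 infected
Step 8: +2 new -> 36 infected
Step 9: +0 new -> 36 infected

Answer: 9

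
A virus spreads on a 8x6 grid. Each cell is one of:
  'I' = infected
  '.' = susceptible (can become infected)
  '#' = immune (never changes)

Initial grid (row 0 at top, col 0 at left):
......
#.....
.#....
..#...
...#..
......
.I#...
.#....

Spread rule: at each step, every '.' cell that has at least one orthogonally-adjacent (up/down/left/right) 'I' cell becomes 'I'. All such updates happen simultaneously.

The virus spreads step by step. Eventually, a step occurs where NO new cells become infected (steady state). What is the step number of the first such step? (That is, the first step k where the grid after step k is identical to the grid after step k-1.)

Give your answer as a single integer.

Answer: 14

Derivation:
Step 0 (initial): 1 infected
Step 1: +2 new -> 3 infected
Step 2: +4 new -> 7 infected
Step 3: +4 new -> 11 infected
Step 4: +3 new -> 14 infected
Step 5: +5 new -> 19 infected
Step 6: +5 new -> 24 infected
Step 7: +4 new -> 28 infected
Step 8: +3 new -> 31 infected
Step 9: +4 new -> 35 infected
Step 10: +3 new -> 38 infected
Step 11: +2 new -> 40 infected
Step 12: +1 new -> 41 infected
Step 13: +1 new -> 42 infected
Step 14: +0 new -> 42 infected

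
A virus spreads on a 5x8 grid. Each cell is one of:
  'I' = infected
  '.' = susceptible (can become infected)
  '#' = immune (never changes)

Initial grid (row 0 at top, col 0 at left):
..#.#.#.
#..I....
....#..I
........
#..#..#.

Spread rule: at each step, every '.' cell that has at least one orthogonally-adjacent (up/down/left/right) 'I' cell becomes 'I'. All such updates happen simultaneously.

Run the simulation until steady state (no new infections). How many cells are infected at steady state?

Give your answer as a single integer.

Step 0 (initial): 2 infected
Step 1: +7 new -> 9 infected
Step 2: +9 new -> 18 infected
Step 3: +6 new -> 24 infected
Step 4: +6 new -> 30 infected
Step 5: +2 new -> 32 infected
Step 6: +0 new -> 32 infected

Answer: 32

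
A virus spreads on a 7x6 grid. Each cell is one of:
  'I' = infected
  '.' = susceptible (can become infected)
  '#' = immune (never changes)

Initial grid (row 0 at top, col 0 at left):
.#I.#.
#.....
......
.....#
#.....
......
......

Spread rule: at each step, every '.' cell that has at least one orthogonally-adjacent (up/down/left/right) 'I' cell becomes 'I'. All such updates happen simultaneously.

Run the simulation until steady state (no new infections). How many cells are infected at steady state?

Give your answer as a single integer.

Answer: 36

Derivation:
Step 0 (initial): 1 infected
Step 1: +2 new -> 3 infected
Step 2: +3 new -> 6 infected
Step 3: +4 new -> 10 infected
Step 4: +6 new -> 16 infected
Step 5: +7 new -> 23 infected
Step 6: +4 new -> 27 infected
Step 7: +5 new -> 32 infected
Step 8: +3 new -> 35 infected
Step 9: +1 new -> 36 infected
Step 10: +0 new -> 36 infected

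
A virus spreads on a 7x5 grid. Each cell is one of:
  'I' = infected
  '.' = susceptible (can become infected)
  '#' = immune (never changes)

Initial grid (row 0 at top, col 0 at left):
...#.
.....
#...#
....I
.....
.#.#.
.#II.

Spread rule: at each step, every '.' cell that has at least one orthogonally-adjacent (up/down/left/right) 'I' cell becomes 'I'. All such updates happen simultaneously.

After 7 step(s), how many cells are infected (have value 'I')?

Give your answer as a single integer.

Step 0 (initial): 3 infected
Step 1: +4 new -> 7 infected
Step 2: +5 new -> 12 infected
Step 3: +4 new -> 16 infected
Step 4: +5 new -> 21 infected
Step 5: +4 new -> 25 infected
Step 6: +3 new -> 28 infected
Step 7: +1 new -> 29 infected

Answer: 29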